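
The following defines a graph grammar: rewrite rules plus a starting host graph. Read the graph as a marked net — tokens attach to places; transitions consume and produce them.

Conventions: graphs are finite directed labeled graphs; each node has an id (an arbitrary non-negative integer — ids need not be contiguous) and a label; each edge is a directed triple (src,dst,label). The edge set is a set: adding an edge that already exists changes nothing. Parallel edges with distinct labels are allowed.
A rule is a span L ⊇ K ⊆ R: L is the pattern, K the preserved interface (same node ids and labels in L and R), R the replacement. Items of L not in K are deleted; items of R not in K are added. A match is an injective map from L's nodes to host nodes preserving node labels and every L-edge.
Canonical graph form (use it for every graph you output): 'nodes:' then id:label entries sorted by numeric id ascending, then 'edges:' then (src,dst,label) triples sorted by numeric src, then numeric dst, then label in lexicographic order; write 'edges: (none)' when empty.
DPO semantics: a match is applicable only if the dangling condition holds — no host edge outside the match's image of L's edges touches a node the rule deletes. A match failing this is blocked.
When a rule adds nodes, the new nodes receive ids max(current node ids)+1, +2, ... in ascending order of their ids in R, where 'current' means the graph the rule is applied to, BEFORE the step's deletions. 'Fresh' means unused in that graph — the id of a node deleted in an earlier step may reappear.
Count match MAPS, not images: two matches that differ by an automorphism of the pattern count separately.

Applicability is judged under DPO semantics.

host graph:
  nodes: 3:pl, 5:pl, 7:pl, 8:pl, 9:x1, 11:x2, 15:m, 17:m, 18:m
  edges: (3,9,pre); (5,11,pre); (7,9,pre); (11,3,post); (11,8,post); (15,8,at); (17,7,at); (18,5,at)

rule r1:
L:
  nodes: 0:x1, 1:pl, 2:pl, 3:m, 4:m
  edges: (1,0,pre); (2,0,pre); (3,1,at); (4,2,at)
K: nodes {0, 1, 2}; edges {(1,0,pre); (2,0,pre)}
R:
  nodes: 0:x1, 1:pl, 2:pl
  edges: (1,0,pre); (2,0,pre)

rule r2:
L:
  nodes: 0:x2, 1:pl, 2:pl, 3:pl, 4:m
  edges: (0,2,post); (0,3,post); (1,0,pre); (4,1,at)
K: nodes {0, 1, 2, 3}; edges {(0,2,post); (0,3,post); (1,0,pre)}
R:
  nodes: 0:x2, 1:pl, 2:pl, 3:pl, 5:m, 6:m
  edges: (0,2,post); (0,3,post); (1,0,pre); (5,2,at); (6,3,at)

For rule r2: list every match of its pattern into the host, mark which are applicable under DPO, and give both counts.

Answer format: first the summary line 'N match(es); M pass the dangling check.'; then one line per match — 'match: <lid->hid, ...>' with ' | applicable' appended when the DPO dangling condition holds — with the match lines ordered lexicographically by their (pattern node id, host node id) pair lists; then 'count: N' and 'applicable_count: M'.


2 match(es); 2 pass the dangling check.
match: 0->11, 1->5, 2->3, 3->8, 4->18 | applicable
match: 0->11, 1->5, 2->8, 3->3, 4->18 | applicable
count: 2
applicable_count: 2


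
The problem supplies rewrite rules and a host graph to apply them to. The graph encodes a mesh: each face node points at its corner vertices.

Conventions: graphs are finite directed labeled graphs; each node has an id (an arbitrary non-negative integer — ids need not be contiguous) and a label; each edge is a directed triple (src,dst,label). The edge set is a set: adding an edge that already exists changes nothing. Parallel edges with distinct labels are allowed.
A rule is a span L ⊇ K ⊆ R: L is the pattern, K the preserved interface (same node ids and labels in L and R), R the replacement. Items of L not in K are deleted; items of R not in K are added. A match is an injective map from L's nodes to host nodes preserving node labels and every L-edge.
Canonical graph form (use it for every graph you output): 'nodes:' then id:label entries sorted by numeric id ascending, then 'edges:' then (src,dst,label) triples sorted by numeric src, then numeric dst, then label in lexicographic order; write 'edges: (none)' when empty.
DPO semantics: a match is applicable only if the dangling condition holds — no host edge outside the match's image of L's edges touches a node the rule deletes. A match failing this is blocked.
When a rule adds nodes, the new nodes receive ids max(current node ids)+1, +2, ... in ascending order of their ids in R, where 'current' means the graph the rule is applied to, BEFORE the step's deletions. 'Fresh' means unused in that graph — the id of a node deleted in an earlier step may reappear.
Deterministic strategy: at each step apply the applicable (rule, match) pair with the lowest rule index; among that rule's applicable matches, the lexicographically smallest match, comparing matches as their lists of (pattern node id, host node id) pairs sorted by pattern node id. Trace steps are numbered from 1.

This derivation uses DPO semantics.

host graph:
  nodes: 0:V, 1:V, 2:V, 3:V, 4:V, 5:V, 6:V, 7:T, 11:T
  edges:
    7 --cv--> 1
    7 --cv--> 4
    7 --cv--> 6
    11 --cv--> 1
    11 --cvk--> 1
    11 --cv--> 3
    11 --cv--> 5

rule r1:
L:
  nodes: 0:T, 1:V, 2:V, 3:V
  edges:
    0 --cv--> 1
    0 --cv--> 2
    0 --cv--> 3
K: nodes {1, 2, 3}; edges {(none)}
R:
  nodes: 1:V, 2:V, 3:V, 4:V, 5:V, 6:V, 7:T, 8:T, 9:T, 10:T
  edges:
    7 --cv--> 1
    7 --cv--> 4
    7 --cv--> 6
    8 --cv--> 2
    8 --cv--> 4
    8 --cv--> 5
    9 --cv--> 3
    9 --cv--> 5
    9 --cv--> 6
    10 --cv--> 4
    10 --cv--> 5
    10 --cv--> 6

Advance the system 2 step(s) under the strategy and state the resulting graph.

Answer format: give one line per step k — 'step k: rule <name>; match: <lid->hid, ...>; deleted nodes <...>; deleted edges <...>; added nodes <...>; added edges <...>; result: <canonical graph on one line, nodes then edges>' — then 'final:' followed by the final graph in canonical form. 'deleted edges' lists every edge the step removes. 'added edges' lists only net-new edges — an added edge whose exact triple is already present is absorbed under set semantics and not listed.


step 1: rule r1; match: 0->7, 1->1, 2->4, 3->6; deleted nodes 7; deleted edges (7,1,cv); (7,4,cv); (7,6,cv); added nodes 12, 13, 14, 15, 16, 17, 18; added edges (15,1,cv); (15,12,cv); (15,14,cv); (16,4,cv); (16,12,cv); (16,13,cv); (17,6,cv); (17,13,cv); (17,14,cv); (18,12,cv); (18,13,cv); (18,14,cv); result: nodes: 0:V, 1:V, 2:V, 3:V, 4:V, 5:V, 6:V, 11:T, 12:V, 13:V, 14:V, 15:T, 16:T, 17:T, 18:T edges: (11,1,cv); (11,1,cvk); (11,3,cv); (11,5,cv); (15,1,cv); (15,12,cv); (15,14,cv); (16,4,cv); (16,12,cv); (16,13,cv); (17,6,cv); (17,13,cv); (17,14,cv); (18,12,cv); (18,13,cv); (18,14,cv)
step 2: rule r1; match: 0->15, 1->1, 2->12, 3->14; deleted nodes 15; deleted edges (15,1,cv); (15,12,cv); (15,14,cv); added nodes 19, 20, 21, 22, 23, 24, 25; added edges (22,1,cv); (22,19,cv); (22,21,cv); (23,12,cv); (23,19,cv); (23,20,cv); (24,14,cv); (24,20,cv); (24,21,cv); (25,19,cv); (25,20,cv); (25,21,cv); result: nodes: 0:V, 1:V, 2:V, 3:V, 4:V, 5:V, 6:V, 11:T, 12:V, 13:V, 14:V, 16:T, 17:T, 18:T, 19:V, 20:V, 21:V, 22:T, 23:T, 24:T, 25:T edges: (11,1,cv); (11,1,cvk); (11,3,cv); (11,5,cv); (16,4,cv); (16,12,cv); (16,13,cv); (17,6,cv); (17,13,cv); (17,14,cv); (18,12,cv); (18,13,cv); (18,14,cv); (22,1,cv); (22,19,cv); (22,21,cv); (23,12,cv); (23,19,cv); (23,20,cv); (24,14,cv); (24,20,cv); (24,21,cv); (25,19,cv); (25,20,cv); (25,21,cv)
final:
nodes: 0:V, 1:V, 2:V, 3:V, 4:V, 5:V, 6:V, 11:T, 12:V, 13:V, 14:V, 16:T, 17:T, 18:T, 19:V, 20:V, 21:V, 22:T, 23:T, 24:T, 25:T
edges: (11,1,cv); (11,1,cvk); (11,3,cv); (11,5,cv); (16,4,cv); (16,12,cv); (16,13,cv); (17,6,cv); (17,13,cv); (17,14,cv); (18,12,cv); (18,13,cv); (18,14,cv); (22,1,cv); (22,19,cv); (22,21,cv); (23,12,cv); (23,19,cv); (23,20,cv); (24,14,cv); (24,20,cv); (24,21,cv); (25,19,cv); (25,20,cv); (25,21,cv)


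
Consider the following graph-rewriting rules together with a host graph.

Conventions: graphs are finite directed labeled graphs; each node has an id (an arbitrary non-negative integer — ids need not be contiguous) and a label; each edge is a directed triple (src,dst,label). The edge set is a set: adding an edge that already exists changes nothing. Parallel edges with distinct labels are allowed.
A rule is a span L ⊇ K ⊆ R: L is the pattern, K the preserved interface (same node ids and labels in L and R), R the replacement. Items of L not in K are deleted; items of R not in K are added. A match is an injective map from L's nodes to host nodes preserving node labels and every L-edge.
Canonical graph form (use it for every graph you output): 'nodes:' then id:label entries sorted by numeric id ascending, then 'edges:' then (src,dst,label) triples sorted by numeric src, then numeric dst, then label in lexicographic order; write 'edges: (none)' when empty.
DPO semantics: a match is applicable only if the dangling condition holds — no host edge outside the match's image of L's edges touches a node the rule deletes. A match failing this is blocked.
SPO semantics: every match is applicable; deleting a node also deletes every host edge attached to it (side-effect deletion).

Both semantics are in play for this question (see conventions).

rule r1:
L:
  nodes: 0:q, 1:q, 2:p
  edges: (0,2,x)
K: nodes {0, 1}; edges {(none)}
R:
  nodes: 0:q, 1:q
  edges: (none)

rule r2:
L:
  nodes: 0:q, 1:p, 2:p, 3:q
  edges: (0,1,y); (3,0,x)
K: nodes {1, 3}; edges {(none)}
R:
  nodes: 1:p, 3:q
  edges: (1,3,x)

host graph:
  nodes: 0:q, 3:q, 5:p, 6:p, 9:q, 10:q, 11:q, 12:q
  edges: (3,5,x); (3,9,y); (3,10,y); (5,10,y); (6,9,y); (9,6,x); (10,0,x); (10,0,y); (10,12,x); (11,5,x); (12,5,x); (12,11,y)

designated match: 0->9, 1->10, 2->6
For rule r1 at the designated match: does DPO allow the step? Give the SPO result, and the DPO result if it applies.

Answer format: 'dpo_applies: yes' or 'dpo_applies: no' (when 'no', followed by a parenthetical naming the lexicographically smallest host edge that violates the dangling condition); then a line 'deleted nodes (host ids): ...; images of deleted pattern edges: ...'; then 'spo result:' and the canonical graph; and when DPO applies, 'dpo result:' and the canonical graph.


dpo_applies: no
(the rule deletes node 6, which keeps host edge (6,9,y) outside the match image — the dangling condition fails, DPO blocks; SPO proceeds and side-deletes such edges)
deleted nodes (host ids): 6; images of deleted pattern edges: (9,6,x)
spo result:
nodes: 0:q, 3:q, 5:p, 9:q, 10:q, 11:q, 12:q
edges: (3,5,x); (3,9,y); (3,10,y); (5,10,y); (10,0,x); (10,0,y); (10,12,x); (11,5,x); (12,5,x); (12,11,y)


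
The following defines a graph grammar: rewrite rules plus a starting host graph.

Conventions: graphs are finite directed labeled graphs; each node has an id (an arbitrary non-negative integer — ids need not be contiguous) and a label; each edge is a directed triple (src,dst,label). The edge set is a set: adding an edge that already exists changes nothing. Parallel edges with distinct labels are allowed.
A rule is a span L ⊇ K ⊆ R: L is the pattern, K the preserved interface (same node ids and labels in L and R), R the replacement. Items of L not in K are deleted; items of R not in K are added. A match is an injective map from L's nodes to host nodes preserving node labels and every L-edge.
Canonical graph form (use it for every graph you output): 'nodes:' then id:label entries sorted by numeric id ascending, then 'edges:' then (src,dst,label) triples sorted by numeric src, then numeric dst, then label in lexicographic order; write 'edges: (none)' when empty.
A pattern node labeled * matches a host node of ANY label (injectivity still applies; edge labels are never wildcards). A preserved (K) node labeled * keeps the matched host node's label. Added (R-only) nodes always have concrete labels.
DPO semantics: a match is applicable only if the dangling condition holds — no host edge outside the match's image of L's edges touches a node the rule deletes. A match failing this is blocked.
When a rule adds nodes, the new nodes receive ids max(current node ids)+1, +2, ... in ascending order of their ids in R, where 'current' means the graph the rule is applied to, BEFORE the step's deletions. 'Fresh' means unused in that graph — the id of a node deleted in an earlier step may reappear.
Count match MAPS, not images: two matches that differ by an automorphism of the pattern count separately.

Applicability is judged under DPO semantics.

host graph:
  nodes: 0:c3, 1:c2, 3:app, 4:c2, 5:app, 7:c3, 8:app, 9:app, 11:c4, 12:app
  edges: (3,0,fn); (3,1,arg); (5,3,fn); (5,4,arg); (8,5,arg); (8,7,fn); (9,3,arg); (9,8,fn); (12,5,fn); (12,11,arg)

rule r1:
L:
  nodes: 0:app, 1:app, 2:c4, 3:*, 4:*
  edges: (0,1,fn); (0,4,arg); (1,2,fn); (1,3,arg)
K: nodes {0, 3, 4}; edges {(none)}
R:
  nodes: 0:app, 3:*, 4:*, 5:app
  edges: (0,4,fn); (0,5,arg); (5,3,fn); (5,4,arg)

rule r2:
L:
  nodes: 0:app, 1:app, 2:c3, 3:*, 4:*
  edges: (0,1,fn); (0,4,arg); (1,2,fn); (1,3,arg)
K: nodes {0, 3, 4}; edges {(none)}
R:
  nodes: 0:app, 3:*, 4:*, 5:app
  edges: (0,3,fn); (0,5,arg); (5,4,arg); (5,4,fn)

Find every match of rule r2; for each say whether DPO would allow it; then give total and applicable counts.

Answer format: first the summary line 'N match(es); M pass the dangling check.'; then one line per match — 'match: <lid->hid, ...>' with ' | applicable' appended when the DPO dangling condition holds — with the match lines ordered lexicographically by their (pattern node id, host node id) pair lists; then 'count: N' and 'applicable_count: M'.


2 match(es); 1 pass the dangling check.
match: 0->5, 1->3, 2->0, 3->1, 4->4
match: 0->9, 1->8, 2->7, 3->5, 4->3 | applicable
count: 2
applicable_count: 1


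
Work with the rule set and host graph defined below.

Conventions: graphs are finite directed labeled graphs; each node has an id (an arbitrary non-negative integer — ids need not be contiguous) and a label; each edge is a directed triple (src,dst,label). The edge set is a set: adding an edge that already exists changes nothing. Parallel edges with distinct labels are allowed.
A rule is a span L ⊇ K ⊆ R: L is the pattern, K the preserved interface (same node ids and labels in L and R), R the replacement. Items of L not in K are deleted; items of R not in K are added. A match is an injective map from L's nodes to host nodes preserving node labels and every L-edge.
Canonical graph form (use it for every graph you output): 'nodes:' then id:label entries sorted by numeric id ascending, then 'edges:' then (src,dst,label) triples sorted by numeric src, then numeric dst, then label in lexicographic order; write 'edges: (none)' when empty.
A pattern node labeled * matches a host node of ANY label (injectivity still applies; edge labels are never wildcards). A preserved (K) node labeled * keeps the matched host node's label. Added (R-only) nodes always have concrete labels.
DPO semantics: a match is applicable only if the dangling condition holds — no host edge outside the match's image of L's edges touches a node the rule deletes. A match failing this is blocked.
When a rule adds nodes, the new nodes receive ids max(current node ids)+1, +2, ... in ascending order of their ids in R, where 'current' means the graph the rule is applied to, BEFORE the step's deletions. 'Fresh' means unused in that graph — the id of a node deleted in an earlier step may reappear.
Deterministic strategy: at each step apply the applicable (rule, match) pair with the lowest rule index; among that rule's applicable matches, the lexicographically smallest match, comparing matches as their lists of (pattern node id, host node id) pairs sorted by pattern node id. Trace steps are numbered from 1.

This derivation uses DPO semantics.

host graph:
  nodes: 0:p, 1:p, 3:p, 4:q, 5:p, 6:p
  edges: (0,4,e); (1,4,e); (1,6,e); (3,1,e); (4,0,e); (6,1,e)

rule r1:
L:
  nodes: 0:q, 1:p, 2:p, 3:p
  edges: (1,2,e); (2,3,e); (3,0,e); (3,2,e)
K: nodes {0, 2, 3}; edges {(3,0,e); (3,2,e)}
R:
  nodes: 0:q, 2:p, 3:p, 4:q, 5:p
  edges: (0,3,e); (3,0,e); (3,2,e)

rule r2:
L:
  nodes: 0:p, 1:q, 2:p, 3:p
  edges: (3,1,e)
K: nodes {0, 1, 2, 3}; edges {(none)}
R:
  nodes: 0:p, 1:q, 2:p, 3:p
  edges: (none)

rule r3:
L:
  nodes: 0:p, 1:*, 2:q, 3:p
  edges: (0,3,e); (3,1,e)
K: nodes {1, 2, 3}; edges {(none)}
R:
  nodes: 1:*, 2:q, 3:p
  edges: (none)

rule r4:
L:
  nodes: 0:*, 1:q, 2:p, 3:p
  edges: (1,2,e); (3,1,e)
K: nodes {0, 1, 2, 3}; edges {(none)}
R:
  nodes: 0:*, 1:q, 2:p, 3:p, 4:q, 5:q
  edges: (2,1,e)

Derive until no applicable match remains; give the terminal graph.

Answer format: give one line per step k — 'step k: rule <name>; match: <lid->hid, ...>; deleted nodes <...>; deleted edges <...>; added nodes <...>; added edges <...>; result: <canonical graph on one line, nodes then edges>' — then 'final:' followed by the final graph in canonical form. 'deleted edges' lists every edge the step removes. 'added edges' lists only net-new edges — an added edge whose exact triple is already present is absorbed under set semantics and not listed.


step 1: rule r2; match: 0->0, 1->4, 2->3, 3->1; deleted nodes (none); deleted edges (1,4,e); added nodes (none); added edges (none); result: nodes: 0:p, 1:p, 3:p, 4:q, 5:p, 6:p edges: (0,4,e); (1,6,e); (3,1,e); (4,0,e); (6,1,e)
step 2: rule r2; match: 0->1, 1->4, 2->3, 3->0; deleted nodes (none); deleted edges (0,4,e); added nodes (none); added edges (none); result: nodes: 0:p, 1:p, 3:p, 4:q, 5:p, 6:p edges: (1,6,e); (3,1,e); (4,0,e); (6,1,e)
step 3: rule r3; match: 0->3, 1->6, 2->4, 3->1; deleted nodes 3; deleted edges (1,6,e); (3,1,e); added nodes (none); added edges (none); result: nodes: 0:p, 1:p, 4:q, 5:p, 6:p edges: (4,0,e); (6,1,e)
final:
nodes: 0:p, 1:p, 4:q, 5:p, 6:p
edges: (4,0,e); (6,1,e)


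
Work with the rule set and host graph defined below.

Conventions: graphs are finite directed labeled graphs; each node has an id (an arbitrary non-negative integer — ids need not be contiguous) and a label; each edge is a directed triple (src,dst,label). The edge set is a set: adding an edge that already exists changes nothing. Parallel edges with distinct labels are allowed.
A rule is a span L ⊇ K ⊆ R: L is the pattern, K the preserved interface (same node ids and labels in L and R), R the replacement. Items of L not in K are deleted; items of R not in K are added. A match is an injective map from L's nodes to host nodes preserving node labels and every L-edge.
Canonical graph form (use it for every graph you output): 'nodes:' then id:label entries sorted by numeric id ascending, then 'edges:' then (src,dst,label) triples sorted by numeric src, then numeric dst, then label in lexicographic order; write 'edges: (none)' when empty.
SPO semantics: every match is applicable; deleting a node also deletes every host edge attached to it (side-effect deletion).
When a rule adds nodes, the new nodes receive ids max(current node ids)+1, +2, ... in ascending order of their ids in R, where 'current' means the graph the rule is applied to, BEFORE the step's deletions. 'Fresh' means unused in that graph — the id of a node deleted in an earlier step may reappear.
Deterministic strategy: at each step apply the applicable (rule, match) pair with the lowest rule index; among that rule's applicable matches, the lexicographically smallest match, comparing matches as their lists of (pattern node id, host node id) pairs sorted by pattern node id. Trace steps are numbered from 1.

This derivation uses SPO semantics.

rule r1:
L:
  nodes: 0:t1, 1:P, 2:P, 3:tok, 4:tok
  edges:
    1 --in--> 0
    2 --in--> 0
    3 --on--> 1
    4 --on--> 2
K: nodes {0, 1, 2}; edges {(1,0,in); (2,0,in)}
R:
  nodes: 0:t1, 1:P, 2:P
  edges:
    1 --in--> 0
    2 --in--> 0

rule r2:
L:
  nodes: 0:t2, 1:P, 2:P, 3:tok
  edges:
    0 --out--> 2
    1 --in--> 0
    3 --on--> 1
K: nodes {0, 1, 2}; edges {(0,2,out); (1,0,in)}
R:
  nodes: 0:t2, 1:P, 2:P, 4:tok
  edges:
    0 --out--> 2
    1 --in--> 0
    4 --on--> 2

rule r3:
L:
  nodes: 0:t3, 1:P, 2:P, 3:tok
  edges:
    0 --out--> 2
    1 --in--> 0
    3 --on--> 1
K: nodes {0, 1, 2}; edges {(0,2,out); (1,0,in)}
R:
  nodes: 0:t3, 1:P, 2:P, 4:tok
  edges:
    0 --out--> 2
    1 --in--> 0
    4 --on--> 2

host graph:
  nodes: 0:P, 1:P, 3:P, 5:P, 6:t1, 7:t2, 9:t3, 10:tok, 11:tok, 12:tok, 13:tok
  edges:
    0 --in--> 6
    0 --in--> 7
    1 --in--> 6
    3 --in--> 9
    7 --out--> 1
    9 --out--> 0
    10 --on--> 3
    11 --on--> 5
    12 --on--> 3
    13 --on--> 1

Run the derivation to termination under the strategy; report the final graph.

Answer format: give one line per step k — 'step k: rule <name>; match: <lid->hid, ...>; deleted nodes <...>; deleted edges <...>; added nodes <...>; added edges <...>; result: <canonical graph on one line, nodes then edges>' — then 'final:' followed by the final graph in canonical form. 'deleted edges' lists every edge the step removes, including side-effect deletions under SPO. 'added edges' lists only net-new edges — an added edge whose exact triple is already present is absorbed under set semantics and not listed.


step 1: rule r3; match: 0->9, 1->3, 2->0, 3->10; deleted nodes 10; deleted edges (10,3,on); added nodes 14; added edges (14,0,on); result: nodes: 0:P, 1:P, 3:P, 5:P, 6:t1, 7:t2, 9:t3, 11:tok, 12:tok, 13:tok, 14:tok edges: (0,6,in); (0,7,in); (1,6,in); (3,9,in); (7,1,out); (9,0,out); (11,5,on); (12,3,on); (13,1,on); (14,0,on)
step 2: rule r1; match: 0->6, 1->0, 2->1, 3->14, 4->13; deleted nodes 13, 14; deleted edges (13,1,on); (14,0,on); added nodes (none); added edges (none); result: nodes: 0:P, 1:P, 3:P, 5:P, 6:t1, 7:t2, 9:t3, 11:tok, 12:tok edges: (0,6,in); (0,7,in); (1,6,in); (3,9,in); (7,1,out); (9,0,out); (11,5,on); (12,3,on)
step 3: rule r3; match: 0->9, 1->3, 2->0, 3->12; deleted nodes 12; deleted edges (12,3,on); added nodes 13; added edges (13,0,on); result: nodes: 0:P, 1:P, 3:P, 5:P, 6:t1, 7:t2, 9:t3, 11:tok, 13:tok edges: (0,6,in); (0,7,in); (1,6,in); (3,9,in); (7,1,out); (9,0,out); (11,5,on); (13,0,on)
step 4: rule r2; match: 0->7, 1->0, 2->1, 3->13; deleted nodes 13; deleted edges (13,0,on); added nodes 14; added edges (14,1,on); result: nodes: 0:P, 1:P, 3:P, 5:P, 6:t1, 7:t2, 9:t3, 11:tok, 14:tok edges: (0,6,in); (0,7,in); (1,6,in); (3,9,in); (7,1,out); (9,0,out); (11,5,on); (14,1,on)
final:
nodes: 0:P, 1:P, 3:P, 5:P, 6:t1, 7:t2, 9:t3, 11:tok, 14:tok
edges: (0,6,in); (0,7,in); (1,6,in); (3,9,in); (7,1,out); (9,0,out); (11,5,on); (14,1,on)


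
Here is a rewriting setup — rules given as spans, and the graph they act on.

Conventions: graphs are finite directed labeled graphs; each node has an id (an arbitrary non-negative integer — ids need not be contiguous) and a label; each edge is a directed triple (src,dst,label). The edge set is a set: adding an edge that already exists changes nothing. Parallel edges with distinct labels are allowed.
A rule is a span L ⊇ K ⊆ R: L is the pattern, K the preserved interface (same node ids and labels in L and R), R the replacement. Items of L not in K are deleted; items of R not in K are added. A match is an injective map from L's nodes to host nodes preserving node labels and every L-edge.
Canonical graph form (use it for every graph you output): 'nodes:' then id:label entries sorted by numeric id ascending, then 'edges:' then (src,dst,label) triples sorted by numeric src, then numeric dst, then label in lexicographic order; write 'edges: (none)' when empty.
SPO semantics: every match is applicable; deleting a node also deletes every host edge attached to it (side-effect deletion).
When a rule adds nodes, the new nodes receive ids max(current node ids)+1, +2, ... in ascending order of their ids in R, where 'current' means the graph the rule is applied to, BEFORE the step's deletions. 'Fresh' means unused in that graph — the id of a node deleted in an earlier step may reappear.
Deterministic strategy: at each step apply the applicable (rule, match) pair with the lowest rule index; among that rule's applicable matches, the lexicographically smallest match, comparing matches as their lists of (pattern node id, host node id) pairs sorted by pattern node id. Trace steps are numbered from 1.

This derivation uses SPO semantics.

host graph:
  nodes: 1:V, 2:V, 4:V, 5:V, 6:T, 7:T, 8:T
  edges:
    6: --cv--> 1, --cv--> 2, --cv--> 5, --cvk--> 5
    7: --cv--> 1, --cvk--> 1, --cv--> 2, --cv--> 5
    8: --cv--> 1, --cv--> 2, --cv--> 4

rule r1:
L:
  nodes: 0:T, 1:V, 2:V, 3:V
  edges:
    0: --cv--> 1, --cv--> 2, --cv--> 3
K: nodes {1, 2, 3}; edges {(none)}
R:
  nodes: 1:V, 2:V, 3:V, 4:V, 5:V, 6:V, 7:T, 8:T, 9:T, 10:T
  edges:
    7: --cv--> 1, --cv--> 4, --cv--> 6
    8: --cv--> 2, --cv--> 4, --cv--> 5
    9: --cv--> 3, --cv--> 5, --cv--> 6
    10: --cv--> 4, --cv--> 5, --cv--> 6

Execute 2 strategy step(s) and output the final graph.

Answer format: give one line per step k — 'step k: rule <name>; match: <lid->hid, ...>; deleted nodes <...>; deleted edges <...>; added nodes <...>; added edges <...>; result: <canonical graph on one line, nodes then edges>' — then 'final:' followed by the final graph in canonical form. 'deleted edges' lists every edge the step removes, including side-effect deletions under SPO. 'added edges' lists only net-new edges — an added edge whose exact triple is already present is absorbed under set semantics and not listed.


step 1: rule r1; match: 0->6, 1->1, 2->2, 3->5; deleted nodes 6; deleted edges (6,1,cv); (6,2,cv); (6,5,cv); (6,5,cvk); added nodes 9, 10, 11, 12, 13, 14, 15; added edges (12,1,cv); (12,9,cv); (12,11,cv); (13,2,cv); (13,9,cv); (13,10,cv); (14,5,cv); (14,10,cv); (14,11,cv); (15,9,cv); (15,10,cv); (15,11,cv); result: nodes: 1:V, 2:V, 4:V, 5:V, 7:T, 8:T, 9:V, 10:V, 11:V, 12:T, 13:T, 14:T, 15:T edges: (7,1,cv); (7,1,cvk); (7,2,cv); (7,5,cv); (8,1,cv); (8,2,cv); (8,4,cv); (12,1,cv); (12,9,cv); (12,11,cv); (13,2,cv); (13,9,cv); (13,10,cv); (14,5,cv); (14,10,cv); (14,11,cv); (15,9,cv); (15,10,cv); (15,11,cv)
step 2: rule r1; match: 0->7, 1->1, 2->2, 3->5; deleted nodes 7; deleted edges (7,1,cv); (7,1,cvk); (7,2,cv); (7,5,cv); added nodes 16, 17, 18, 19, 20, 21, 22; added edges (19,1,cv); (19,16,cv); (19,18,cv); (20,2,cv); (20,16,cv); (20,17,cv); (21,5,cv); (21,17,cv); (21,18,cv); (22,16,cv); (22,17,cv); (22,18,cv); result: nodes: 1:V, 2:V, 4:V, 5:V, 8:T, 9:V, 10:V, 11:V, 12:T, 13:T, 14:T, 15:T, 16:V, 17:V, 18:V, 19:T, 20:T, 21:T, 22:T edges: (8,1,cv); (8,2,cv); (8,4,cv); (12,1,cv); (12,9,cv); (12,11,cv); (13,2,cv); (13,9,cv); (13,10,cv); (14,5,cv); (14,10,cv); (14,11,cv); (15,9,cv); (15,10,cv); (15,11,cv); (19,1,cv); (19,16,cv); (19,18,cv); (20,2,cv); (20,16,cv); (20,17,cv); (21,5,cv); (21,17,cv); (21,18,cv); (22,16,cv); (22,17,cv); (22,18,cv)
final:
nodes: 1:V, 2:V, 4:V, 5:V, 8:T, 9:V, 10:V, 11:V, 12:T, 13:T, 14:T, 15:T, 16:V, 17:V, 18:V, 19:T, 20:T, 21:T, 22:T
edges: (8,1,cv); (8,2,cv); (8,4,cv); (12,1,cv); (12,9,cv); (12,11,cv); (13,2,cv); (13,9,cv); (13,10,cv); (14,5,cv); (14,10,cv); (14,11,cv); (15,9,cv); (15,10,cv); (15,11,cv); (19,1,cv); (19,16,cv); (19,18,cv); (20,2,cv); (20,16,cv); (20,17,cv); (21,5,cv); (21,17,cv); (21,18,cv); (22,16,cv); (22,17,cv); (22,18,cv)


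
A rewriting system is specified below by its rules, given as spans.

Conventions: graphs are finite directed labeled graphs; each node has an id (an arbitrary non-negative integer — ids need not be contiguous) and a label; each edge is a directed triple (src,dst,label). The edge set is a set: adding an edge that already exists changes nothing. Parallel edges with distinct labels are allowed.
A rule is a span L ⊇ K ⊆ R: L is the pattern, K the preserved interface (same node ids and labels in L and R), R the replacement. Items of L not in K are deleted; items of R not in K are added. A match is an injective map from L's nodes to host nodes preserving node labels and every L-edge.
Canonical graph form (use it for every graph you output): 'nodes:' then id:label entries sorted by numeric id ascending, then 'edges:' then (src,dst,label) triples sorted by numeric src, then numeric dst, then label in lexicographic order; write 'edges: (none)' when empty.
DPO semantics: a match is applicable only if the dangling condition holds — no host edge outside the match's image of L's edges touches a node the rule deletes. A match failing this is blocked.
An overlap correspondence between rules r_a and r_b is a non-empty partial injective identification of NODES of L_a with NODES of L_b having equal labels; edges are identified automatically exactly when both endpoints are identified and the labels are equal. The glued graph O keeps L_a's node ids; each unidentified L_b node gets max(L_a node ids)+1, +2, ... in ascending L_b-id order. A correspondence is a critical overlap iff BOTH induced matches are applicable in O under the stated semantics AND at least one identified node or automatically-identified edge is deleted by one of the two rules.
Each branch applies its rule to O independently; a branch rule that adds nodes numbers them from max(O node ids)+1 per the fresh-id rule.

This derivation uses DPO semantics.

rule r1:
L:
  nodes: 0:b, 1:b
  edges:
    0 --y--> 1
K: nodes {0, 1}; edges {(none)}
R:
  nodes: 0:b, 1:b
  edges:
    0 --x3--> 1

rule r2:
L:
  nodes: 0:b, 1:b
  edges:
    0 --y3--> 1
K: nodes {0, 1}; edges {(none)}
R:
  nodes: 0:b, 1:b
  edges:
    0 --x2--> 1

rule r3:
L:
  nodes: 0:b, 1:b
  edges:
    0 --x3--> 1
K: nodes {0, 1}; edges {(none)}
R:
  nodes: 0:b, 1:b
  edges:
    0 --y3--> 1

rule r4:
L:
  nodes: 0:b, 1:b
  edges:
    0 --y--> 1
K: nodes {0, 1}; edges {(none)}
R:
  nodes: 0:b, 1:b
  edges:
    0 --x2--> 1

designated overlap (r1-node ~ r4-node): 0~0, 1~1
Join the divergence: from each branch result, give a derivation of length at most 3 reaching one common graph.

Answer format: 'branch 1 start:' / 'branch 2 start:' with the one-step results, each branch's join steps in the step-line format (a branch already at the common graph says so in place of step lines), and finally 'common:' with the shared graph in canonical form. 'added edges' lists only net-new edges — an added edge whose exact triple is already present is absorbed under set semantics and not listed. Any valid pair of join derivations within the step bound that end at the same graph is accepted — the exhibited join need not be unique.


branch 1 start:
nodes: 0:b, 1:b
edges: (0,1,x3)
branch 2 start:
nodes: 0:b, 1:b
edges: (0,1,x2)
branch 1 step 1: rule r3; match: 0->0, 1->1; deleted nodes (none); deleted edges (0,1,x3); added nodes (none); added edges (0,1,y3); result: nodes: 0:b, 1:b edges: (0,1,y3)
branch 1 step 2: rule r2; match: 0->0, 1->1; deleted nodes (none); deleted edges (0,1,y3); added nodes (none); added edges (0,1,x2); result: nodes: 0:b, 1:b edges: (0,1,x2)
branch 2: already at the common graph (0 steps)
common:
nodes: 0:b, 1:b
edges: (0,1,x2)


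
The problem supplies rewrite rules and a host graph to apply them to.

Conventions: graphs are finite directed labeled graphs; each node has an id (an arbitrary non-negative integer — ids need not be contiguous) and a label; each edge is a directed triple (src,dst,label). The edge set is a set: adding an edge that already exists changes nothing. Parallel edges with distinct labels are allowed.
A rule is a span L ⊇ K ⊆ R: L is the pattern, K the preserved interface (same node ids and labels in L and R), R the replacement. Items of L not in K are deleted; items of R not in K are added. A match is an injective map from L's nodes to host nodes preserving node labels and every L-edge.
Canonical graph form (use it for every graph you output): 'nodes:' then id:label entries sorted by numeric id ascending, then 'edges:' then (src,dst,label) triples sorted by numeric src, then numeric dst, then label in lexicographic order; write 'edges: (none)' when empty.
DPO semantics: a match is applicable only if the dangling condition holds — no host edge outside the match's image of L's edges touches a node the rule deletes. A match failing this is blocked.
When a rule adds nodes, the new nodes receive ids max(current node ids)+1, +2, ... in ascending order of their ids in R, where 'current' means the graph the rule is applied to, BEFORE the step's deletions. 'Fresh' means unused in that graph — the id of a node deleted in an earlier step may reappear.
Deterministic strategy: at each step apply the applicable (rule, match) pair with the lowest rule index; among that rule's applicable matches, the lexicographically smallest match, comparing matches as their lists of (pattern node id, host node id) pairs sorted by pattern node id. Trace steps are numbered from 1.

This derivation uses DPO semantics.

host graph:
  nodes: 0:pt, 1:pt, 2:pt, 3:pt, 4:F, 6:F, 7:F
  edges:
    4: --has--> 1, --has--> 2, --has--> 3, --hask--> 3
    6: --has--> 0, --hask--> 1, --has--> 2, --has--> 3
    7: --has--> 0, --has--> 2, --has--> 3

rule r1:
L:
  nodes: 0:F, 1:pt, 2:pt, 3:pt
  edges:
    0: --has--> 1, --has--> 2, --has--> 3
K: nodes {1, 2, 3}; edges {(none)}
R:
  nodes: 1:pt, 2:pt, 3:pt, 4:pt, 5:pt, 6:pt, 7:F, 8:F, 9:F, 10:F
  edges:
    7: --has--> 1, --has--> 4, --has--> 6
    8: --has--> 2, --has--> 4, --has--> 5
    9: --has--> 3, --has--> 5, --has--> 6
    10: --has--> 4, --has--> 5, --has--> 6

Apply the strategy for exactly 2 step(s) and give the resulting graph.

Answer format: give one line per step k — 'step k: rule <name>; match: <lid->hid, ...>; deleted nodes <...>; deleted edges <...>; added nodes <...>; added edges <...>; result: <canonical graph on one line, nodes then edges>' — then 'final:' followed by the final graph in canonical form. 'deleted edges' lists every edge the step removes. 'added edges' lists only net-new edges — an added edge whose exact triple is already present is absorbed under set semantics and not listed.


step 1: rule r1; match: 0->7, 1->0, 2->2, 3->3; deleted nodes 7; deleted edges (7,0,has); (7,2,has); (7,3,has); added nodes 8, 9, 10, 11, 12, 13, 14; added edges (11,0,has); (11,8,has); (11,10,has); (12,2,has); (12,8,has); (12,9,has); (13,3,has); (13,9,has); (13,10,has); (14,8,has); (14,9,has); (14,10,has); result: nodes: 0:pt, 1:pt, 2:pt, 3:pt, 4:F, 6:F, 8:pt, 9:pt, 10:pt, 11:F, 12:F, 13:F, 14:F edges: (4,1,has); (4,2,has); (4,3,has); (4,3,hask); (6,0,has); (6,1,hask); (6,2,has); (6,3,has); (11,0,has); (11,8,has); (11,10,has); (12,2,has); (12,8,has); (12,9,has); (13,3,has); (13,9,has); (13,10,has); (14,8,has); (14,9,has); (14,10,has)
step 2: rule r1; match: 0->11, 1->0, 2->8, 3->10; deleted nodes 11; deleted edges (11,0,has); (11,8,has); (11,10,has); added nodes 15, 16, 17, 18, 19, 20, 21; added edges (18,0,has); (18,15,has); (18,17,has); (19,8,has); (19,15,has); (19,16,has); (20,10,has); (20,16,has); (20,17,has); (21,15,has); (21,16,has); (21,17,has); result: nodes: 0:pt, 1:pt, 2:pt, 3:pt, 4:F, 6:F, 8:pt, 9:pt, 10:pt, 12:F, 13:F, 14:F, 15:pt, 16:pt, 17:pt, 18:F, 19:F, 20:F, 21:F edges: (4,1,has); (4,2,has); (4,3,has); (4,3,hask); (6,0,has); (6,1,hask); (6,2,has); (6,3,has); (12,2,has); (12,8,has); (12,9,has); (13,3,has); (13,9,has); (13,10,has); (14,8,has); (14,9,has); (14,10,has); (18,0,has); (18,15,has); (18,17,has); (19,8,has); (19,15,has); (19,16,has); (20,10,has); (20,16,has); (20,17,has); (21,15,has); (21,16,has); (21,17,has)
final:
nodes: 0:pt, 1:pt, 2:pt, 3:pt, 4:F, 6:F, 8:pt, 9:pt, 10:pt, 12:F, 13:F, 14:F, 15:pt, 16:pt, 17:pt, 18:F, 19:F, 20:F, 21:F
edges: (4,1,has); (4,2,has); (4,3,has); (4,3,hask); (6,0,has); (6,1,hask); (6,2,has); (6,3,has); (12,2,has); (12,8,has); (12,9,has); (13,3,has); (13,9,has); (13,10,has); (14,8,has); (14,9,has); (14,10,has); (18,0,has); (18,15,has); (18,17,has); (19,8,has); (19,15,has); (19,16,has); (20,10,has); (20,16,has); (20,17,has); (21,15,has); (21,16,has); (21,17,has)


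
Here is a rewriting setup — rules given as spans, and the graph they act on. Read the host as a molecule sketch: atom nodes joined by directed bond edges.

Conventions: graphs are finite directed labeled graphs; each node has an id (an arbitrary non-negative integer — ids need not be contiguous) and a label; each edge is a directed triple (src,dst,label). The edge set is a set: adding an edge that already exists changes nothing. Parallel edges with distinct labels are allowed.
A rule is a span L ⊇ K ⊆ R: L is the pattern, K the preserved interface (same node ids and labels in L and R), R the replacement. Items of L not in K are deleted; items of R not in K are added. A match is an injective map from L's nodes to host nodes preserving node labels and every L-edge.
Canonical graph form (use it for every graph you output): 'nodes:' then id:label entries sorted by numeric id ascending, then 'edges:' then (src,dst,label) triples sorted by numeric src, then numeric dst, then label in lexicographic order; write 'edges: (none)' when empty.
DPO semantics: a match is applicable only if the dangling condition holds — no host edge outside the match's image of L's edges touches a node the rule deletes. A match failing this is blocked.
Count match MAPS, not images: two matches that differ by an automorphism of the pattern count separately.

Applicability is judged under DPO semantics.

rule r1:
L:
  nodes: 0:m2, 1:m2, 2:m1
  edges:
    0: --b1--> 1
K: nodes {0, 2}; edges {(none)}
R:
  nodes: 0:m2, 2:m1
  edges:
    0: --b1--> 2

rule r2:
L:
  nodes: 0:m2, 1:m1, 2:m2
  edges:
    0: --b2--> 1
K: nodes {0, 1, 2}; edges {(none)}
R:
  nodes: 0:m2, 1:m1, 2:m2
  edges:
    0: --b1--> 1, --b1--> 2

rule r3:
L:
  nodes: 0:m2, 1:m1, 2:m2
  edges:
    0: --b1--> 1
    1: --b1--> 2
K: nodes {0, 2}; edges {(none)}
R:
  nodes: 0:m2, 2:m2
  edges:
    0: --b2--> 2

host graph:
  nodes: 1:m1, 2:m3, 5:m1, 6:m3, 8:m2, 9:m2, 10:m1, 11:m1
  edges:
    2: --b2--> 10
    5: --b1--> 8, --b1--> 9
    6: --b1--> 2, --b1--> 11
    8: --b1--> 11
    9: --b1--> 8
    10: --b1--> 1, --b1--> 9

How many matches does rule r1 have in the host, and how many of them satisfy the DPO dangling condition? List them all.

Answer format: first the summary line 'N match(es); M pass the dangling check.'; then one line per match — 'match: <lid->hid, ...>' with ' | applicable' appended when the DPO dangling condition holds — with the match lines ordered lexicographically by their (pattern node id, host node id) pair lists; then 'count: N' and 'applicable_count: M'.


4 match(es); 0 pass the dangling check.
match: 0->9, 1->8, 2->1
match: 0->9, 1->8, 2->5
match: 0->9, 1->8, 2->10
match: 0->9, 1->8, 2->11
count: 4
applicable_count: 0


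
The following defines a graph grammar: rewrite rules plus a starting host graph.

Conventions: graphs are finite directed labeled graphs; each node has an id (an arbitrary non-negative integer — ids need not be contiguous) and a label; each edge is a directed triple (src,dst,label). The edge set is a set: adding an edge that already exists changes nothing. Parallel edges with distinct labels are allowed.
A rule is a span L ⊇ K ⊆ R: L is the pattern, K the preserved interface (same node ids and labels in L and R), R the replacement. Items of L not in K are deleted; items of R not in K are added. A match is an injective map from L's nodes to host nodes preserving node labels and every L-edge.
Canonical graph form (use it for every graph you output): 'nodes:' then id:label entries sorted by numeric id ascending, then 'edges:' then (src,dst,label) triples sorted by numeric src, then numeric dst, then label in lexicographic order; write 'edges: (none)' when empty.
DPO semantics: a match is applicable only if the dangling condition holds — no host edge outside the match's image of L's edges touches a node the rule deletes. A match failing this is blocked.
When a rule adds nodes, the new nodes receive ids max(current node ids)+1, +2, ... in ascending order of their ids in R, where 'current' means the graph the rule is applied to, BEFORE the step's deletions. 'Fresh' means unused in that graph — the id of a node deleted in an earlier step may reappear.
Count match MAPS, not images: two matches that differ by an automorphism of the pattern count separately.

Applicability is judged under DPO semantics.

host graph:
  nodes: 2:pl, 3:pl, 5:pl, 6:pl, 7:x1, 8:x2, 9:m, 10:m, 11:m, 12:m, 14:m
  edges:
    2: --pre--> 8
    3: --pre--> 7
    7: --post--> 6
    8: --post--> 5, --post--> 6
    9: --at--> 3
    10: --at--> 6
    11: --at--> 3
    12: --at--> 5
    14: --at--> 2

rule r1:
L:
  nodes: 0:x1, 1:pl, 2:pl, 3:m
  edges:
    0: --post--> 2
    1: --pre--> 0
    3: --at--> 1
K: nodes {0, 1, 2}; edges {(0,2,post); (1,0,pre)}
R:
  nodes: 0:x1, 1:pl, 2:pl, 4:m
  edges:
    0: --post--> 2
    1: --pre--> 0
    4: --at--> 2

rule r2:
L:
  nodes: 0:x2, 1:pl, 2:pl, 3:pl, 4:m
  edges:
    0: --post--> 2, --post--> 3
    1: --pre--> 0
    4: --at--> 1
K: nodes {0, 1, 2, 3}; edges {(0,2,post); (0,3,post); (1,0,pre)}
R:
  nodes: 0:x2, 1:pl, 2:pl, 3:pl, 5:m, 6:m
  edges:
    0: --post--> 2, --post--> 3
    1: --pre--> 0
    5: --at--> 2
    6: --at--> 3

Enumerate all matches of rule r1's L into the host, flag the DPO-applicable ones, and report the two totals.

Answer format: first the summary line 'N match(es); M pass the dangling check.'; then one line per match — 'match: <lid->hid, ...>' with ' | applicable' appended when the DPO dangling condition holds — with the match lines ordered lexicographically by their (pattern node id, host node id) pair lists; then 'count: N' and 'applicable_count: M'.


2 match(es); 2 pass the dangling check.
match: 0->7, 1->3, 2->6, 3->9 | applicable
match: 0->7, 1->3, 2->6, 3->11 | applicable
count: 2
applicable_count: 2
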